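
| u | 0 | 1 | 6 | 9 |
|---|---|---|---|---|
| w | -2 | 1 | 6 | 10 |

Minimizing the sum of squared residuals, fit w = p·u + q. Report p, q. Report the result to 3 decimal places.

The normal equations are: 118·p + 16·q = 127;  16·p + 4·q = 15.
Eliminating q: 4·(row 1) − 16·(row 2) gives 216·p = 4·127 − 16·15 = 268, so p = 67/54.
Then q = (15 − 16·(67/54))/4 = -131/108.

p = 1.241, q = -1.213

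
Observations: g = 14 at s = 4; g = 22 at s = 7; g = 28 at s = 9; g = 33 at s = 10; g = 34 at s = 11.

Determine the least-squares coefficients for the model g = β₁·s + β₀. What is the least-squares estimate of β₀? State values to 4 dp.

β₀ = 1.7597

Compute the Gram sums: Σs·s = 367, Σs = 41, Σ1 = 5.
Right-hand side: Σs·g = 1166, Σg = 131.
So AᵀA·[β₁, β₀]ᵀ = Aᵀg: [[367, 41]; [41, 5]]·[β₁, β₀]ᵀ = [1166, 131]ᵀ.
Determinant 367·5 − 41² = 154.
β₁ = (1166·5 − 41·131)/154 = 459/154; β₀ = (367·131 − 41·1166)/154 = 271/154.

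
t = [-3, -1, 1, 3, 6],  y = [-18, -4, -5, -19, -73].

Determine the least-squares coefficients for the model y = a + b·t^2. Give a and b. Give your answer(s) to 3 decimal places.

Compute the Gram sums: Σ1 = 5, Σt^2 = 56, Σt^2·t^2 = 1460.
For Xᵀy: Σy = -119, Σt^2·y = -2970.
XᵀX·[a, b]ᵀ = Xᵀy becomes [[5, 56]; [56, 1460]]·[a, b]ᵀ = [-119, -2970]ᵀ.
Δ = 5·1460 − 56² = 4164.
a = ((-119)·1460 − 56·(-2970))/4164 = -1855/1041; b = (5·(-2970) − 56·(-119))/4164 = -4093/2082.

a = -1.782, b = -1.966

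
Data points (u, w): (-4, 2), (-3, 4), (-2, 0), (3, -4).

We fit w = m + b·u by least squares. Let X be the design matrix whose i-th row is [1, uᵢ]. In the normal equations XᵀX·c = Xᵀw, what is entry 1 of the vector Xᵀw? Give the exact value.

2

Entry 1 ↔ basis 1, so (Xᵀw)_{1} = Σᵢ wᵢ = (1)·(2) + (1)·(4) + (1)·(0) + (1)·(-4) = 2.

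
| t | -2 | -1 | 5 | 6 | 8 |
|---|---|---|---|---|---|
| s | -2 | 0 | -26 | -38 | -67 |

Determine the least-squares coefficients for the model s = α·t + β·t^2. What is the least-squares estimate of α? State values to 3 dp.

Setting ∂/∂α … = 0 gives: 130·α + 844·β = -890;  844·α + 6034·β = -6314.
Determinant 130·6034 − 844² = 72084.
α = ((-890)·6034 − 844·(-6314))/72084 = -3437/6007; β = (130·(-6314) − 844·(-890))/72084 = -5805/6007.

α = -0.572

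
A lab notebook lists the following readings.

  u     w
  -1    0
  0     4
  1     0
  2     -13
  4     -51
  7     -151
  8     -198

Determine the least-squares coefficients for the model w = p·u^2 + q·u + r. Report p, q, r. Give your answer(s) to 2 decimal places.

p = -2.96, q = -1.40, r = 2.79

MᵀM·[p, q, r]ᵀ = Mᵀw reads: 6771·p + 927·q + 135·r = -20939;  927·p + 135·q + 21·r = -2871;  135·p + 21·q + 7·r = -409.
Row-reducing yields p = -15850/5361, q = -2499/1787, r = 4978/1787.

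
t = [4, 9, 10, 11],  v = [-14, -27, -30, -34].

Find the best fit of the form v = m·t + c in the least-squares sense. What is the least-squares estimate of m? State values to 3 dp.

m = -2.776

From the data, Σt·t = 318, Σt = 34, Σ1 = 4.
Right-hand side: Σt·v = -973, Σv = -105.
Normal equations: [[318, 34]; [34, 4]]·[m, c]ᵀ = [-973, -105]ᵀ.
Eliminating c: 4·(row 1) − 34·(row 2) gives 116·m = 4·(-973) − 34·(-105) = -322, so m = -161/58.
Then c = ((-105) − 34·(-161/58))/4 = -77/29.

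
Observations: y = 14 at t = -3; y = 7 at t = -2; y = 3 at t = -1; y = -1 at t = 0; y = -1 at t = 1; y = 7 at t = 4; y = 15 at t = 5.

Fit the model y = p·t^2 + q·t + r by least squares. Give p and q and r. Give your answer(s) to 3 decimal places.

Sums needed: Σt^2·t^2 = 980, Σt^2·t = 154, Σt^2 = 56, Σt·t = 56, Σt = 4, Σ1 = 7.
And Σt^2·y = 643, Σt·y = 43, Σy = 44.
So MᵀM·[p, q, r]ᵀ = Mᵀy: [[980, 154, 56]; [154, 56, 4]; [56, 4, 7]]·[p, q, r]ᵀ = [643, 43, 44]ᵀ.
Inverting the 3×3 Gram matrix, [p, q, r]ᵀ = [47083/47922, -13001/6846, -558/1141]ᵀ.

p = 0.982, q = -1.899, r = -0.489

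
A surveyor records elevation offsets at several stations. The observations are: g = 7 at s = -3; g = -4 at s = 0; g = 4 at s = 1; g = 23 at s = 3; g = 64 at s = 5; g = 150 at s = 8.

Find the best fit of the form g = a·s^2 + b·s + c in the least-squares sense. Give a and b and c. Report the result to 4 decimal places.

Normal-equation sums: Σs^2·s^2 = 4884, Σs^2·s = 638, Σs^2 = 108, Σs·s = 108, Σs = 14, Σ1 = 6.
For Xᵀg: Σs^2·g = 11474, Σs·g = 1572, Σg = 244.
Row-reducing yields a = 109861/54363, b = 53547/18121, c = -141565/54363.

a = 2.0209, b = 2.9550, c = -2.6041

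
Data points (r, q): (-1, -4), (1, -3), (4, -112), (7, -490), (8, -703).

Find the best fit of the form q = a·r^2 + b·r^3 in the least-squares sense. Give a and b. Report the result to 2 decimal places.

Compute the Gram sums: Σr^2·r^2 = 6755, Σr^2·r^3 = 50599, Σr^3·r^3 = 383891.
And Σr^2·q = -70801, Σr^3·q = -535173.
XᵀX·[a, b]ᵀ = Xᵀq becomes [[6755, 50599]; [50599, 383891]]·[a, b]ᵀ = [-70801, -535173]ᵀ.
Δ = 6755·383891 − 50599² = 32924904.
a = ((-70801)·383891 − 50599·(-535173))/32924904 = -12581008/4115613; b = (6755·(-535173) − 50599·(-70801))/32924904 = -4079227/4115613.

a = -3.06, b = -0.99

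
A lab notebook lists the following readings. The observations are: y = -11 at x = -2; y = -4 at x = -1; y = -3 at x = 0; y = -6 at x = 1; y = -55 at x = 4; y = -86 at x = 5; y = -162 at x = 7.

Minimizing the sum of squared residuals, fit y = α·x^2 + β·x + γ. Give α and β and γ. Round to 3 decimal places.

The normal equations are: 3300·α + 524·β + 96·γ = -11022;  524·α + 96·β + 14·γ = -1764;  96·α + 14·β + 7·γ = -327.
Solving the 3×3 system (Gaussian elimination) gives α = -33261/10784, β = -13641/10784, γ = -10167/5392.

α = -3.084, β = -1.265, γ = -1.886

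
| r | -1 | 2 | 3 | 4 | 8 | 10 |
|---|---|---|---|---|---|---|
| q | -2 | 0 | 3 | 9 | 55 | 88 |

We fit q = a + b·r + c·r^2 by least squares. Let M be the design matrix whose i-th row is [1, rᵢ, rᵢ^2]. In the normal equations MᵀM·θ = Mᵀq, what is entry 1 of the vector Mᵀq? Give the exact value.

153

Entry 1 ↔ basis 1, so (Mᵀq)_{1} = Σᵢ qᵢ = (1)·(-2) + (1)·(0) + (1)·(3) + (1)·(9) + (1)·(55) + (1)·(88) = 153.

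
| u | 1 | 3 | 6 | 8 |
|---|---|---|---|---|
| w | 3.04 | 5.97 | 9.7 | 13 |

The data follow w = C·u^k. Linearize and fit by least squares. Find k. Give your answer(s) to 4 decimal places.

Let Y = ln w. Fitting Y = k·ln u + ln C by least squares:
XᵀX = [[8.7414, 4.9698]; [4.9698, 4]], rhs = [11.3677, 7.7357]ᵀ  (here Σln u = 4.9698, Σ(ln u)² = 8.7414, Σln w = 7.7357, Σln u·ln w = 11.3677).
Δ = 8.7414·4 − (4.9698)² = 10.2667; k = (11.3677·4 − 4.9698·7.7357)/10.2667 = 0.68435, ln C = (8.7414·7.7357 − 4.9698·11.3677)/10.2667 = 1.08365.

k = 0.6843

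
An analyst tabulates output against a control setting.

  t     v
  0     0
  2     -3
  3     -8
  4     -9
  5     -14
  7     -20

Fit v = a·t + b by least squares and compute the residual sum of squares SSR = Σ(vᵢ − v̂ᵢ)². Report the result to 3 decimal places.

Compute the Gram sums: Σt·t = 103, Σt = 21, Σ1 = 6.
Right-hand side: Σt·v = -276, Σv = -54.
MᵀM·[a, b]ᵀ = Mᵀv becomes [[103, 21]; [21, 6]]·[a, b]ᵀ = [-276, -54]ᵀ.
Eliminating b: 6·(row 1) − 21·(row 2) gives 177·a = 6·(-276) − 21·(-54) = -522, so a = -174/59.
Then b = ((-54) − 21·(-174/59))/6 = 78/59.
Residuals: -78/59, 93/59, -28/59, 87/59, -34/59, -40/59; SSR = 438/59.

SSR = 7.424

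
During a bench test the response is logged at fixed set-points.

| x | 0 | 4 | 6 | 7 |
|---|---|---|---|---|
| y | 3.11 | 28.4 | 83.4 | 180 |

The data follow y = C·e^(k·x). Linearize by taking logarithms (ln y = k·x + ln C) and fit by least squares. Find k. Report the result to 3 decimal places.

k = 0.569

Taking logs, ln y = k·x + ln C, so regress ln y on x.
Sums: Σx = 17.0000, Σ(x)² = 101.0000, Σln y = 14.0976, Σx·ln y = 76.2781.
Normal system: [[101.0000, 17.0000]; [17.0000, 4]]·[k, ln C]ᵀ = [76.2781, 14.0976]ᵀ.
Solving (det = 115.0000): k = 0.56916, ln C = 1.10549.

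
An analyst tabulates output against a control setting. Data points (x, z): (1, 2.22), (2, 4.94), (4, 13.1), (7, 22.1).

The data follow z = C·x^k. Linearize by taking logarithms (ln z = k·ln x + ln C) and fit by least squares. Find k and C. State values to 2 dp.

Let Y = ln z. Fitting Y = k·ln x + ln C by least squares:
XᵀX = [[6.1888, 4.0254]; [4.0254, 4]], rhs = [10.6973, 8.0631]ᵀ  (here Σln x = 4.0254, Σ(ln x)² = 6.1888, Σln z = 8.0631, Σln x·ln z = 10.6973).
Slope k = (n·Σln x·ln z − Σln x·Σln z)/(n·Σ(ln x)² − (Σln x)²) = (4·10.6973 − 4.0254·8.0631)/8.5519 = 1.20823; ln C = (Σln z − k·Σln x)/n = 0.79988, so C = exp(0.79988) = 2.22527.

k = 1.21, C = 2.23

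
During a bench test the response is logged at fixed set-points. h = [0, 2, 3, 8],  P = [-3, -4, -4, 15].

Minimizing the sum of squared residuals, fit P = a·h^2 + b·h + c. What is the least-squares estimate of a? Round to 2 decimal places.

a = 0.50

The normal system XᵀX·[a, b, c]ᵀ = XᵀP is [[4193, 547, 77]; [547, 77, 13]; [77, 13, 4]]·[a, b, c]ᵀ = [908, 100, 4]ᵀ.
Solving the 3×3 system (Gaussian elimination) gives a = 170/341, b = -598/341, c = -988/341.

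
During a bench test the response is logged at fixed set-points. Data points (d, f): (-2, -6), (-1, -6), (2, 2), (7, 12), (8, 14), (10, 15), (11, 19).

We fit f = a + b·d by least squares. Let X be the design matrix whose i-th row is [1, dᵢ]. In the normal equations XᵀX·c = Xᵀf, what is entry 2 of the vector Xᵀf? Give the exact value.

577

Entry 2 ↔ basis d, so (Xᵀf)_{2} = Σᵢ (d)·fᵢ = (-2)·(-6) + (-1)·(-6) + (2)·(2) + (7)·(12) + (8)·(14) + (10)·(15) + (11)·(19) = 577.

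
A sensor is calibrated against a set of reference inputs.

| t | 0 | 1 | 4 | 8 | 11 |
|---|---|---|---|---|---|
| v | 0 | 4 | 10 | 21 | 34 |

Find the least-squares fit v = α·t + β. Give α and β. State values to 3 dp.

With design matrix M, MᵀM = [[202, 24]; [24, 5]] and Mᵀv = [586, 69]ᵀ.
Eliminating β: 5·(row 1) − 24·(row 2) gives 434·α = 5·586 − 24·69 = 1274, so α = 91/31.
Then β = (69 − 24·(91/31))/5 = -9/31.

α = 2.935, β = -0.290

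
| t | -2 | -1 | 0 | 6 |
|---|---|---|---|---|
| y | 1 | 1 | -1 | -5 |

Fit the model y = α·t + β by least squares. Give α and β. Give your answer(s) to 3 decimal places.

Setting ∂/∂α … = 0 gives: 41·α + 3·β = -33;  3·α + 4·β = -4.
Eliminating β: 4·(row 1) − 3·(row 2) gives 155·α = 4·(-33) − 3·(-4) = -120, so α = -24/31.
Then β = ((-4) − 3·(-24/31))/4 = -13/31.

α = -0.774, β = -0.419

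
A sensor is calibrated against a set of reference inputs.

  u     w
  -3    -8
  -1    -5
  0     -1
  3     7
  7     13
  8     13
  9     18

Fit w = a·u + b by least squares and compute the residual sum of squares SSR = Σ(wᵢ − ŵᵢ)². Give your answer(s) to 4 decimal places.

Sums needed: Σu·u = 213, Σu = 23, Σ1 = 7.
For Mᵀw: Σu·w = 407, Σw = 37.
So MᵀM·[a, b]ᵀ = Mᵀw: [[213, 23]; [23, 7]]·[a, b]ᵀ = [407, 37]ᵀ.
Eliminating b: 7·(row 1) − 23·(row 2) gives 962·a = 7·407 − 23·37 = 1998, so a = 27/13.
Then b = (37 − 23·(27/13))/7 = -20/13.
Residuals: -3/13, -18/13, 7/13, 30/13, 0, -27/13, 11/13; SSR = 164/13.

SSR = 12.6154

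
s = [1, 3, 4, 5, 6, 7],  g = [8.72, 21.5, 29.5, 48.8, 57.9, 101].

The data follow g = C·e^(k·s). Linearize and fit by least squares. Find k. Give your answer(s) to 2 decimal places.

With ln gᵢ as the transformed response and sᵢ as the regressor:
AᵀA = [[136.0000, 26.0000]; [26.0000, 6]], rhs = [101.0041, 21.1796]ᵀ  (here Σs = 26.0000, Σ(s)² = 136.0000, Σln g = 21.1796, Σs·ln g = 101.0041).
Solving (det = 140.0000): k = 0.39539, ln C = 1.81659.

k = 0.40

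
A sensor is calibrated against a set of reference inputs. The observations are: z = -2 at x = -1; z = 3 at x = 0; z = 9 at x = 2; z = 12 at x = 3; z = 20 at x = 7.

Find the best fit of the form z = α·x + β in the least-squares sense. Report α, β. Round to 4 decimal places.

AᵀA·[α, β]ᵀ = Aᵀz reads: 63·α + 11·β = 196;  11·α + 5·β = 42.
Eliminating β: 5·(row 1) − 11·(row 2) gives 194·α = 5·196 − 11·42 = 518, so α = 259/97.
Then β = (42 − 11·(259/97))/5 = 245/97.

α = 2.6701, β = 2.5258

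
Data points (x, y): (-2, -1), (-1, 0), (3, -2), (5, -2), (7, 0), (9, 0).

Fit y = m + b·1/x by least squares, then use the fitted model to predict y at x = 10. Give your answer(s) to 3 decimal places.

ŷ = -1.022

Forming MᵀM = [[6, -449/630]; [-449/630, 569101/396900]] and Mᵀy = [-5, -17/30]ᵀ gives MᵀM·[m, b]ᵀ = Mᵀy.
Determinant 6·(569101/396900) − (-449/630)² = 642601/79380.
m = ((-5)·(569101/396900) − (-449/630)·(-17/30))/(642601/79380) = -3005798/3213005; b = (6·(-17/30) − (-449/630)·(-5))/(642601/79380) = -552762/642601.
At x = 10: ŷ = (-3005798/3213005)·(1) + (-552762/642601)·(1/10) = -3282179/3213005.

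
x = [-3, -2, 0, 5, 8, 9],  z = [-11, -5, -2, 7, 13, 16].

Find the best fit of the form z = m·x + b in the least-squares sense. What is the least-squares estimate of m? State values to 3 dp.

Forming MᵀM = [[183, 17]; [17, 6]] and Mᵀz = [326, 18]ᵀ gives MᵀM·[m, b]ᵀ = Mᵀz.
Δ = 183·6 − 17² = 809.
m = (326·6 − 17·18)/809 = 1650/809; b = (183·18 − 17·326)/809 = -2248/809.

m = 2.040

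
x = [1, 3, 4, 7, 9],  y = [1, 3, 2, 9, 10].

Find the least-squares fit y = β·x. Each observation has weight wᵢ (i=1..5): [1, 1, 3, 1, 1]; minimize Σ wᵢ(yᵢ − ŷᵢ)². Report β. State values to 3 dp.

β = 0.995

The normal system AᵀWA·[β]ᵀ = AᵀWy is [[188]]·[β]ᵀ = [187]ᵀ.
Hence β = 187 / 188 ≈ 0.994681.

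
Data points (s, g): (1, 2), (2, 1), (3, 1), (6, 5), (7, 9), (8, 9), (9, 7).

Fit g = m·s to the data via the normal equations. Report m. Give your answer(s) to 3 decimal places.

m = 0.963

Entries of AᵀA: Σs·s = 244.
For Aᵀg: Σs·g = 235.
So AᵀA·[m]ᵀ = Aᵀg: [[244]]·[m]ᵀ = [235]ᵀ.
m = 235/244 = 0.963115.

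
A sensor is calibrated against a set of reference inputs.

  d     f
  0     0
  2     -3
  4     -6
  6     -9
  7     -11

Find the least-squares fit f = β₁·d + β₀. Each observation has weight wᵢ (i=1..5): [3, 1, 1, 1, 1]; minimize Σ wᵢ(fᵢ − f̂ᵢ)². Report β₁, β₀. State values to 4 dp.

From the data, Σwᵢ·d·d = 105, Σwᵢ·d = 19, Σwᵢ·1 = 7.
And Σwᵢ·d·f = -161, Σwᵢ·f = -29.
So XᵀWX·[β₁, β₀]ᵀ = XᵀWf: [[105, 19]; [19, 7]]·[β₁, β₀]ᵀ = [-161, -29]ᵀ.
Δ = 105·7 − 19² = 374.
β₁ = ((-161)·7 − 19·(-29))/374 = -288/187; β₀ = (105·(-29) − 19·(-161))/374 = 7/187.

β₁ = -1.5401, β₀ = 0.0374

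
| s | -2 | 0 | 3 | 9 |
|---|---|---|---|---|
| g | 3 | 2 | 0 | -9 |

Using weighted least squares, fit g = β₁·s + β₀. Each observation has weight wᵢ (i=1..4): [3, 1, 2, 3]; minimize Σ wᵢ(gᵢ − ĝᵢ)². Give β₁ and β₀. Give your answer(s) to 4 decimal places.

Setting ∂/∂β₁ … = 0 gives: 273·β₁ + 27·β₀ = -261;  27·β₁ + 9·β₀ = -16.
(Σwᵢ·s·s = 273, Σwᵢ·s = 27, Σwᵢ·1 = 9, Σwᵢ·s·g = -261, Σwᵢ·g = -16.)
det = 273·9 − 27² = 1728.
β₁ = ((-261)·9 − 27·(-16))/1728 = -71/64; β₀ = (273·(-16) − 27·(-261))/1728 = 893/576.

β₁ = -1.1094, β₀ = 1.5503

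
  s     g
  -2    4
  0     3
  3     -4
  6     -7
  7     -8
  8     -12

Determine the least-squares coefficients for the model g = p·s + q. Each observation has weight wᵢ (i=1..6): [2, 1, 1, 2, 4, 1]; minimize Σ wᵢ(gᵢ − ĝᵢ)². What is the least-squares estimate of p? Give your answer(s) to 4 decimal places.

p = -1.4448

Normal-equation sums: Σwᵢ·s·s = 349, Σwᵢ·s = 47, Σwᵢ·1 = 11.
For MᵀWg: Σwᵢ·s·g = -432, Σwᵢ·g = -51.
Normal equations: [[349, 47]; [47, 11]]·[p, q]ᵀ = [-432, -51]ᵀ.
Δ = 349·11 − 47² = 1630.
p = ((-432)·11 − 47·(-51))/1630 = -471/326; q = (349·(-51) − 47·(-432))/1630 = 501/326.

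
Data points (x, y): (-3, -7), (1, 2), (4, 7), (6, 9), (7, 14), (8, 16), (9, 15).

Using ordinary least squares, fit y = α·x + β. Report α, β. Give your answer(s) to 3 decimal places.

α = 1.914, β = -0.750

Normal-equation sums: Σx·x = 256, Σx = 32, Σ1 = 7.
And Σx·y = 466, Σy = 56.
So AᵀA·[α, β]ᵀ = Aᵀy: [[256, 32]; [32, 7]]·[α, β]ᵀ = [466, 56]ᵀ.
Eliminating β: 7·(row 1) − 32·(row 2) gives 768·α = 7·466 − 32·56 = 1470, so α = 245/128.
Then β = (56 − 32·(245/128))/7 = -3/4.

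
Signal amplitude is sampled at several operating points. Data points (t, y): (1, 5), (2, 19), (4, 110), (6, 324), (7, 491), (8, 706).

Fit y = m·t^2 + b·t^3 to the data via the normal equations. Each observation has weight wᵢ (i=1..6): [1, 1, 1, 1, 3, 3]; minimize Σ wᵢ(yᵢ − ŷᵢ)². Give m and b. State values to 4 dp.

m = 2.8567, b = 1.0223

The normal system XᵀWX·[m, b]ᵀ = XᵀWy is [[21060, 157558]; [157558, 1190196]]·[m, b]ᵀ = [221234, 1666836]ᵀ.
det = 21060·1190196 − 157558² = 241004396.
m = (221234·1190196 − 157558·1666836)/241004396 = 7483428/2619613; b = (21060·1666836 − 157558·221234)/241004396 = 2678039/2619613.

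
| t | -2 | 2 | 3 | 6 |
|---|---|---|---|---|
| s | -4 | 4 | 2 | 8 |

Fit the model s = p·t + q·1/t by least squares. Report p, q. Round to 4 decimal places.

p = 1.1602, q = 2.1275

Setting ∂/∂p … = 0 gives: 53·p + 4·q = 70;  4·p + (23/36)·q = 6.
(Σt·t = 53, Σt·1/t = 4, Σ1/t·1/t = 23/36, Σt·s = 70, Σ1/t·s = 6.)
Eliminating q: (23/36)·(row 1) − 4·(row 2) gives (643/36)·p = (23/36)·70 − 4·6 = 373/18, so p = 746/643.
Then q = (6 − 4·(746/643))/(23/36) = 1368/643.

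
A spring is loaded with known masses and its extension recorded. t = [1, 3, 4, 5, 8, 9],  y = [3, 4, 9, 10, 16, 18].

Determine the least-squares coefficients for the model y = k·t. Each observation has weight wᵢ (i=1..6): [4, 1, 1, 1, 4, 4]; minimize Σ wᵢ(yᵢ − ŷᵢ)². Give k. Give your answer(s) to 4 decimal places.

Sums needed: Σwᵢ·t·t = 634.
And Σwᵢ·t·y = 1270.
k = 1270/634 = 2.00315.

k = 2.0032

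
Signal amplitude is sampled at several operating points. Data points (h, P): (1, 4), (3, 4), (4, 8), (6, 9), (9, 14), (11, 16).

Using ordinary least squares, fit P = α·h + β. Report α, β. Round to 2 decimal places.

α = 1.29, β = 1.83

The normal equations are: 264·α + 34·β = 404;  34·α + 6·β = 55.
Eliminating β: 6·(row 1) − 34·(row 2) gives 428·α = 6·404 − 34·55 = 554, so α = 277/214.
Then β = (55 − 34·(277/214))/6 = 196/107.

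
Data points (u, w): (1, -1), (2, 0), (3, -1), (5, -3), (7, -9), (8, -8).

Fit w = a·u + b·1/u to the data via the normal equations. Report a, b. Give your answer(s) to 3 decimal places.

The normal equations are: 152·a + 6·b = -146;  6·a + (1014049/705600)·b = -443/105.
Determinant 152·(1014049/705600) − 6² = 16091731/88200.
a = ((-146)·(1014049/705600) − 6·(-443/105))/(16091731/88200) = -65094697/64366924; b = (152·(-443/105) − 6·(-146))/(16091731/88200) = 20700960/16091731.

a = -1.011, b = 1.286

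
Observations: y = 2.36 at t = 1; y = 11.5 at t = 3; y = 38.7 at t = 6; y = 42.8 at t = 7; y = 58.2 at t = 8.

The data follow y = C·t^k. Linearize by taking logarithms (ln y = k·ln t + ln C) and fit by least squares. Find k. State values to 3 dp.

k = 1.538

Linearized form: ln y = k·ln t + ln C. From the 5 transformed points,
Σln t = 6.9157, Σ(ln t)² = 12.5280, Σln y = 14.7773, Σln t·ln y = 24.9941.
Normal system: [[12.5280, 6.9157]; [6.9157, 5]]·[k, ln C]ᵀ = [24.9941, 14.7773]ᵀ.
Solving (det = 14.8127): k = 1.53752, ln C = 0.82884.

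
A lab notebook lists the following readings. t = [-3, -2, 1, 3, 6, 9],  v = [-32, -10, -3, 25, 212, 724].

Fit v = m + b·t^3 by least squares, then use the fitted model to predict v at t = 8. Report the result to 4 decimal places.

Normal-equation sums: Σ1 = 6, Σt^3 = 938, Σt^3·t^3 = 579620.
And Σv = 916, Σt^3·v = 575204.
Eliminating b: 579620·(row 1) − 938·(row 2) gives 2597876·m = 579620·916 − 938·575204 = -8609432, so m = -2152358/649469.
Then b = (575204 − 938·(-2152358/649469))/579620 = 648004/649469.
At t = 8: v̂ = (-2152358/649469)·(1) + (648004/649469)·(512) = 329625690/649469.

v̂ = 507.5311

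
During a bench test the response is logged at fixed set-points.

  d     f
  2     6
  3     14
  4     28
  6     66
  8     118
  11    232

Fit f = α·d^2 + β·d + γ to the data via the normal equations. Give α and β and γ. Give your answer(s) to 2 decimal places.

Compute the Gram sums: Σd^2·d^2 = 20386, Σd^2·d = 2158, Σd^2 = 250, Σd·d = 250, Σd = 34, Σ1 = 6.
For Mᵀf: Σd^2·f = 38598, Σd·f = 4058, Σf = 464.
MᵀM·[α, β, γ]ᵀ = Mᵀf becomes [[20386, 2158, 250]; [2158, 250, 34]; [250, 34, 6]]·[α, β, γ]ᵀ = [38598, 4058, 464]ᵀ.
Inverting the 3×3 Gram matrix, [α, β, γ]ᵀ = [17021/8250, -14507/8250, 1833/1375]ᵀ.

α = 2.06, β = -1.76, γ = 1.33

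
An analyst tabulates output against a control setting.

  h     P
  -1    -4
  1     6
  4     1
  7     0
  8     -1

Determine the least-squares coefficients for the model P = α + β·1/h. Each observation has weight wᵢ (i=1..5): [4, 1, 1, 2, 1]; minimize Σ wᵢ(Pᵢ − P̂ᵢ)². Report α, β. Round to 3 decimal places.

α = 0.014, β = 4.329

Forming AᵀWA = [[9, -131/56]; [-131/56, 16053/3136]] and AᵀWP = [-10, 177/8]ᵀ gives AᵀWA·[α, β]ᵀ = AᵀWP.
Determinant 9·(16053/3136) − (-131/56)² = 4547/112.
α = ((-10)·(16053/3136) − (-131/56)·(177/8))/(4547/112) = 1779/127316; β = (9·(177/8) − (-131/56)·(-10))/(4547/112) = 19682/4547.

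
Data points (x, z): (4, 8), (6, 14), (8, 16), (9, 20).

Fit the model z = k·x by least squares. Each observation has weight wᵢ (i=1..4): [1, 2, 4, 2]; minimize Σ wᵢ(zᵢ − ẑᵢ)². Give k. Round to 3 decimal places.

k = 2.119

The normal system AᵀWA·[k]ᵀ = AᵀWz is [[506]]·[k]ᵀ = [1072]ᵀ.
k = 1072/506 = 2.11858.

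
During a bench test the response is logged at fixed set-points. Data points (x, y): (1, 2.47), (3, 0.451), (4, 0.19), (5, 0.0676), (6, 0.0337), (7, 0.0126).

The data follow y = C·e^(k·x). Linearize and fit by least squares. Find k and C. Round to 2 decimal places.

Let Y = ln y. Fitting Y = k·x + ln C by least squares:
AᵀA = [[136.0000, 26.0000]; [26.0000, 6]], rhs = [-72.5583, -12.0113]ᵀ  (here Σx = 26.0000, Σ(x)² = 136.0000, Σln y = -12.0113, Σx·ln y = -72.5583).
Δ = 136.0000·6 − (26.0000)² = 140.0000; k = (-72.5583·6 − 26.0000·-12.0113)/140.0000 = -0.87898, ln C = (136.0000·-12.0113 − 26.0000·-72.5583)/140.0000 = 1.80702, so C = exp(1.80702) = 6.09227.

k = -0.88, C = 6.09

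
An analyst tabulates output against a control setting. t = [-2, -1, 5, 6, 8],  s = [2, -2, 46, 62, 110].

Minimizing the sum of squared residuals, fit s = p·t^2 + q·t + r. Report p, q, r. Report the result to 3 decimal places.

Setting ∂/∂p … = 0 gives: 6034·p + 844·q + 130·r = 10428;  844·p + 130·q + 16·r = 1480;  130·p + 16·q + 5·r = 218.
Inverting the 3×3 Gram matrix, [p, q, r]ᵀ = [50276/32439, 49012/32439, -16558/10813]ᵀ.

p = 1.550, q = 1.511, r = -1.531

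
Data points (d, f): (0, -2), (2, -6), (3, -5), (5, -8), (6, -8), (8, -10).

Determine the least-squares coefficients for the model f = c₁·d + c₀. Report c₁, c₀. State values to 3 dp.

c₁ = -0.929, c₀ = -2.786

Normal-equation sums: Σd·d = 138, Σd = 24, Σ1 = 6.
Moment sums: Σd·f = -195, Σf = -39.
Normal equations: [[138, 24]; [24, 6]]·[c₁, c₀]ᵀ = [-195, -39]ᵀ.
det = 138·6 − 24² = 252.
c₁ = ((-195)·6 − 24·(-39))/252 = -13/14; c₀ = (138·(-39) − 24·(-195))/252 = -39/14.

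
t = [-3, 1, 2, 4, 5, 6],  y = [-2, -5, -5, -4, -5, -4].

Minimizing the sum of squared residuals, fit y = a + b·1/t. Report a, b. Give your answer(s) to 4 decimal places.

Normal-equation sums: Σ1 = 6, Σ1/t = 107/60, Σ1/t·1/t = 5369/3600.
Right-hand side: Σy = -25, Σ1/t·y = -19/2.
Eliminating b: (5369/3600)·(row 1) − (107/60)·(row 2) gives (4153/720)·a = (5369/3600)·(-25) − (107/60)·(-19/2) = -14647/720, so a = -14647/4153.
Then b = ((-19/2) − (107/60)·(-14647/4153))/(5369/3600) = -8940/4153.

a = -3.5268, b = -2.1527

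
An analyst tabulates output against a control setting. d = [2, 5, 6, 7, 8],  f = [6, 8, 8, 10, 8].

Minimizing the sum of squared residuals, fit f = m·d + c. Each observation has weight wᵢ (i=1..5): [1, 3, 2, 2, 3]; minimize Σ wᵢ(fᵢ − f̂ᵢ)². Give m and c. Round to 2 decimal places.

m = 0.36, c = 5.99

With design matrix A, AᵀWA = [[441, 67]; [67, 11]] and AᵀWf = [560, 90]ᵀ.
Determinant 441·11 − 67² = 362.
m = (560·11 − 67·90)/362 = 65/181; c = (441·90 − 67·560)/362 = 1085/181.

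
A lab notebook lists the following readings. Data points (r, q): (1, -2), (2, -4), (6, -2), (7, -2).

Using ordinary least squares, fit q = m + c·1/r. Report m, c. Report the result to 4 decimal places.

m = -2.4102, c = -0.1986

From the data, Σ1 = 4, Σ1/r = 38/21, Σ1/r·1/r = 1145/882.
For Xᵀq: Σq = -10, Σ1/r·q = -97/21.
Eliminating c: (1145/882)·(row 1) − (38/21)·(row 2) gives (94/49)·m = (1145/882)·(-10) − (38/21)·(-97/21) = -2039/441, so m = -2039/846.
Then c = ((-97/21) − (38/21)·(-2039/846))/(1145/882) = -28/141.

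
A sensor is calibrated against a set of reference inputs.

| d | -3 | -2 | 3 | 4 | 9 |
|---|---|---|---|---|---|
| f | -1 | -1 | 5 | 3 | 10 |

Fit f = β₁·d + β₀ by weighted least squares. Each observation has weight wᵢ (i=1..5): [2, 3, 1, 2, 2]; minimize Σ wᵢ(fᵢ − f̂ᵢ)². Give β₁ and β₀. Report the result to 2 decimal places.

Forming XᵀWX = [[233, 17]; [17, 10]] and XᵀWf = [231, 26]ᵀ gives XᵀWX·[β₁, β₀]ᵀ = XᵀWf.
det = 233·10 − 17² = 2041.
β₁ = (231·10 − 17·26)/2041 = 1868/2041; β₀ = (233·26 − 17·231)/2041 = 2131/2041.

β₁ = 0.92, β₀ = 1.04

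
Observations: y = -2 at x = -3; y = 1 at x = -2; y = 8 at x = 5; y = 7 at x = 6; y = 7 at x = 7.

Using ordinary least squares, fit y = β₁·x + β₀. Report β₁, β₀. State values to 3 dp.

β₁ = 0.901, β₀ = 1.857

Normal-equation sums: Σx·x = 123, Σx = 13, Σ1 = 5.
Right-hand side: Σx·y = 135, Σy = 21.
det = 123·5 − 13² = 446.
β₁ = (135·5 − 13·21)/446 = 201/223; β₀ = (123·21 − 13·135)/446 = 414/223.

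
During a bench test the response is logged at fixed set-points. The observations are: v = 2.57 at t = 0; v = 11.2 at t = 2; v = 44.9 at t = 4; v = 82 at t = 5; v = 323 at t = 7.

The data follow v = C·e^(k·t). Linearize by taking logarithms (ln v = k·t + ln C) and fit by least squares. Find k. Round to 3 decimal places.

k = 0.687

With ln vᵢ as the transformed response and tᵢ as the regressor:
Σt = 18.0000, Σ(t)² = 94.0000, Σln v = 17.3486, Σt·ln v = 82.5267.
Equations: 94.0000·k + 18.0000·ln C = 82.5267;  18.0000·k + 5·ln C = 17.3486.
Δ = 94.0000·5 − (18.0000)² = 146.0000; k = (82.5267·5 − 18.0000·17.3486)/146.0000 = 0.68739, ln C = (94.0000·17.3486 − 18.0000·82.5267)/146.0000 = 0.99514.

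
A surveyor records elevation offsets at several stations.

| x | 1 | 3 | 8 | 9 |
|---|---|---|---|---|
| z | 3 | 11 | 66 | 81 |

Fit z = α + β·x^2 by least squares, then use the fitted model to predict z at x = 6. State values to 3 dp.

ẑ = 37.549

The normal equations are: 4·α + 155·β = 161;  155·α + 10739·β = 10887.
(Σ1 = 4, Σx^2 = 155, Σx^2·x^2 = 10739, Σz = 161, Σx^2·z = 10887.)
Determinant 4·10739 − 155² = 18931.
α = (161·10739 − 155·10887)/18931 = 41494/18931; β = (4·10887 − 155·161)/18931 = 18593/18931.
At x = 6: ẑ = (41494/18931)·(1) + (18593/18931)·(36) = 64622/1721.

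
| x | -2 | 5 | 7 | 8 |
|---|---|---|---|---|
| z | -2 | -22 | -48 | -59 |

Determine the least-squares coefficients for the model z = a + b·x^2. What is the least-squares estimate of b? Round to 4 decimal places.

b = -0.9707

Forming MᵀM = [[4, 142]; [142, 7138]] and Mᵀz = [-131, -6686]ᵀ gives MᵀM·[a, b]ᵀ = Mᵀz.
Δ = 4·7138 − 142² = 8388.
a = ((-131)·7138 − 142·(-6686))/8388 = 2389/1398; b = (4·(-6686) − 142·(-131))/8388 = -1357/1398.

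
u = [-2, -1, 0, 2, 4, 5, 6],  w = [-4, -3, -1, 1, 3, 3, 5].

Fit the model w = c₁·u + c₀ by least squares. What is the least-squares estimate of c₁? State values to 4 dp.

c₁ = 1.0690

Setting ∂/∂c₁ … = 0 gives: 86·c₁ + 14·c₀ = 70;  14·c₁ + 7·c₀ = 4.
(Σu·u = 86, Σu = 14, Σ1 = 7, Σu·w = 70, Σw = 4.)
Eliminating c₀: 7·(row 1) − 14·(row 2) gives 406·c₁ = 7·70 − 14·4 = 434, so c₁ = 31/29.
Then c₀ = (4 − 14·(31/29))/7 = -318/203.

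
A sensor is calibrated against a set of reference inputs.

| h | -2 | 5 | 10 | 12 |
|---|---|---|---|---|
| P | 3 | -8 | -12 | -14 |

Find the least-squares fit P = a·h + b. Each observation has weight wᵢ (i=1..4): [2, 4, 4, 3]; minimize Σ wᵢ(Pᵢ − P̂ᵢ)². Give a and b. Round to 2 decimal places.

With design matrix M, MᵀWM = [[940, 92]; [92, 13]] and MᵀWP = [-1156, -116]ᵀ.
Determinant 940·13 − 92² = 3756.
a = ((-1156)·13 − 92·(-116))/3756 = -363/313; b = (940·(-116) − 92·(-1156))/3756 = -224/313.

a = -1.16, b = -0.72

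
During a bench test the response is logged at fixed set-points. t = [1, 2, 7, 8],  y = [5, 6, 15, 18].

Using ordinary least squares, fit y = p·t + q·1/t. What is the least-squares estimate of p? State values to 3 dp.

p = 2.155

Setting ∂/∂p … = 0 gives: 118·p + 4·q = 266;  4·p + (4033/3136)·q = 347/28.
(Σt·t = 118, Σt·1/t = 4, Σ1/t·1/t = 4033/3136, Σt·y = 266, Σ1/t·y = 347/28.)
det = 118·(4033/3136) − 4² = 212859/1568.
p = (266·(4033/3136) − 4·(347/28))/(212859/1568) = 152887/70953; q = (118·(347/28) − 4·266)/(212859/1568) = 208208/70953.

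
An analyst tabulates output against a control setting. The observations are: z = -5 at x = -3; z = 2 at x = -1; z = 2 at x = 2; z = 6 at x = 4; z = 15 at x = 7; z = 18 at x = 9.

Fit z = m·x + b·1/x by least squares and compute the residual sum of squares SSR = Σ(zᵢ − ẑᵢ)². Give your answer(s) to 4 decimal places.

SSR = 2.7974

Compute the Gram sums: Σx·x = 160, Σx·1/x = 6, Σ1/x·1/x = 92485/63504.
And Σx·z = 308, Σ1/x·z = 265/42.
Normal equations: [[160, 6]; [6, 92485/63504]]·[m, b]ᵀ = [308, 265/42]ᵀ.
det = 160·(92485/63504) − 6² = 781966/3969.
m = (308·(92485/63504) − 6·(265/42))/(781966/3969) = 6520325/3127864; b = (160·(265/42) − 6·308)/(781966/3969) = -1663956/390983.
Residuals: -515561/3127864, -535595/3127864, -3797/91996, -996551/781966, 3177349/3127864, -902301/3127864; SSR = 2187503/781966.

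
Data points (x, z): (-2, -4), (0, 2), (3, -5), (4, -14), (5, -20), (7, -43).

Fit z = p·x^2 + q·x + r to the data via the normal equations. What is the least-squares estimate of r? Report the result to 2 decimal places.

AᵀA·[p, q, r]ᵀ = Aᵀz reads: 3379·p + 551·q + 103·r = -2892;  551·p + 103·q + 17·r = -464;  103·p + 17·q + 6·r = -84.
(Σx^2·x^2 = 3379, Σx^2·x = 551, Σx^2 = 103, Σx·x = 103, Σx = 17, Σ1 = 6, Σx^2·z = -2892, Σx·z = -464, Σz = -84.)
Solving the 3×3 system (Gaussian elimination) gives p = -6281/6348, q = 3523/6348, r = 65/46.

r = 1.41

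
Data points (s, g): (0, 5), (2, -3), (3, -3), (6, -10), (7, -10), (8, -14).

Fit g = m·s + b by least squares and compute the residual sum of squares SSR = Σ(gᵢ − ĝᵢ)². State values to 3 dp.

From the data, Σs·s = 162, Σs = 26, Σ1 = 6.
Right-hand side: Σs·g = -257, Σg = -35.
AᵀA·[m, b]ᵀ = Aᵀg becomes [[162, 26]; [26, 6]]·[m, b]ᵀ = [-257, -35]ᵀ.
det = 162·6 − 26² = 296.
m = ((-257)·6 − 26·(-35))/296 = -79/37; b = (162·(-35) − 26·(-257))/296 = 253/74.
Residuals: 117/74, -159/74, -1/74, -45/74, 113/74, -25/74; SSR = 735/74.

SSR = 9.932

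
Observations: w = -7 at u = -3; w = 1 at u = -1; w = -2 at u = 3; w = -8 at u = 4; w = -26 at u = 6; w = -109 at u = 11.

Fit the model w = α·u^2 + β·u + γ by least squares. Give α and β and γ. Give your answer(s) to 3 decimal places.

Normal-equation sums: Σu^2·u^2 = 16356, Σu^2·u = 1610, Σu^2 = 192, Σu·u = 192, Σu = 20, Σ1 = 6.
Moment sums: Σu^2·w = -14333, Σu·w = -1373, Σw = -151.
So XᵀX·[α, β, γ]ᵀ = Xᵀw: [[16356, 1610, 192]; [1610, 192, 20]; [192, 20, 6]]·[α, β, γ]ᵀ = [-14333, -1373, -151]ᵀ.
Inverting the 3×3 Gram matrix, [α, β, γ]ᵀ = [-520823/508506, 167467/169502, 2194265/508506]ᵀ.

α = -1.024, β = 0.988, γ = 4.315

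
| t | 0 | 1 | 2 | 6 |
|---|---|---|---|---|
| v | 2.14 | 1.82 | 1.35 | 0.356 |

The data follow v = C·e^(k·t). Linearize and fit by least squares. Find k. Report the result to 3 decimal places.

k = -0.309

With ln vᵢ as the transformed response and tᵢ as the regressor:
Σt = 9.0000, Σ(t)² = 41.0000, Σln v = 0.6269, Σt·ln v = -4.9979.
Equations: 41.0000·k + 9.0000·ln C = -4.9979;  9.0000·k + 4·ln C = 0.6269.
Slope k = (n·Σt·ln v − Σt·Σln v)/(n·Σ(t)² − (Σt)²) = (4·-4.9979 − 9.0000·0.6269)/83.0000 = -0.30884; ln C = (Σln v − k·Σt)/n = 0.85163.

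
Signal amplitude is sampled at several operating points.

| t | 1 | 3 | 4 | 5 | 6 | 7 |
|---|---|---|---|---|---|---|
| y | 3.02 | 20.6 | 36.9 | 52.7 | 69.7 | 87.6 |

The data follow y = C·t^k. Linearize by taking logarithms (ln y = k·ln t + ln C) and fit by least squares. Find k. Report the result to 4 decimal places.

Linearized form: ln y = k·ln t + ln C. From the 6 transformed points,
Over the data: Σln t = 7.8320, Σ(ln t)² = 12.7160, Σln y = 20.4204, Σln t·ln y = 31.0147.
Normal system: [[12.7160, 7.8320]; [7.8320, 6]]·[k, ln C]ᵀ = [31.0147, 20.4204]ᵀ.
Solving (det = 14.9557): k = 1.74887, ln C = 1.12053.

k = 1.7489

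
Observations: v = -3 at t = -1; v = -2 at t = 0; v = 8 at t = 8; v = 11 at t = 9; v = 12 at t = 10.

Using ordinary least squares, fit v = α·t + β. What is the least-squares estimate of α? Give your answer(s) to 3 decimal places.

α = 1.361

Entries of XᵀX: Σt·t = 246, Σt = 26, Σ1 = 5.
And Σt·v = 286, Σv = 26.
So XᵀX·[α, β]ᵀ = Xᵀv: [[246, 26]; [26, 5]]·[α, β]ᵀ = [286, 26]ᵀ.
Eliminating β: 5·(row 1) − 26·(row 2) gives 554·α = 5·286 − 26·26 = 754, so α = 377/277.
Then β = (26 − 26·(377/277))/5 = -520/277.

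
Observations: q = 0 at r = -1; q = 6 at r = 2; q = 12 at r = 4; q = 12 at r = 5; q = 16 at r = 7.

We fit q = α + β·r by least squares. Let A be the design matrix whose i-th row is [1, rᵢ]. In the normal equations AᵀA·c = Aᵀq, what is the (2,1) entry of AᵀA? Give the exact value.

17

Row 2 ↔ basis r, column 1 ↔ basis 1, so (AᵀA)_{2,1} = Σᵢ r = (-1)·(1) + (2)·(1) + (4)·(1) + (5)·(1) + (7)·(1) = 17.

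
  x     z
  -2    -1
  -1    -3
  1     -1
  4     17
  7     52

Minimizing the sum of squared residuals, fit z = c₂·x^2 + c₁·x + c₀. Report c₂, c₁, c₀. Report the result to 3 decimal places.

c₂ = 0.972, c₁ = 1.043, c₀ = -2.881

From the data, Σx^2·x^2 = 2675, Σx^2·x = 399, Σx^2 = 71, Σx·x = 71, Σx = 9, Σ1 = 5.
And Σx^2·z = 2812, Σx·z = 436, Σz = 64.
Normal equations: [[2675, 399, 71]; [399, 71, 9]; [71, 9, 5]]·[c₂, c₁, c₀]ᵀ = [2812, 436, 64]ᵀ.
Row-reducing yields c₂ = 2402/2471, c₁ = 2578/2471, c₀ = -7120/2471.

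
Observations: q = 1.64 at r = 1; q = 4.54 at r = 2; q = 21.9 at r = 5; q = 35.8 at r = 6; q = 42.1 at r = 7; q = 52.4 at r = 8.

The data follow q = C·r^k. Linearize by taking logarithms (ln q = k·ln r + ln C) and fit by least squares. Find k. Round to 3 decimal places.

Let Y = ln q. Fitting Y = k·ln r + ln C by least squares:
Σln r = 8.1197, Σ(ln r)² = 14.3918, Σln q = 16.3710, Σln r·ln q = 27.9371.
Equations: 14.3918·k + 8.1197·ln C = 27.9371;  8.1197·k + 6·ln C = 16.3710.
Δ = 14.3918·6 − (8.1197)² = 20.4213; k = (27.9371·6 − 8.1197·16.3710)/20.4213 = 1.69897, ln C = (14.3918·16.3710 − 8.1197·27.9371)/20.4213 = 0.42932.

k = 1.699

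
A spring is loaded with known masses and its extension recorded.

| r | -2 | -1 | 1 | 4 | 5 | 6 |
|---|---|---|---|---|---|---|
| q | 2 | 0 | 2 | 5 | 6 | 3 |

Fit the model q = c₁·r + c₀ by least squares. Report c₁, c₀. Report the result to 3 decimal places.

Compute the Gram sums: Σr·r = 83, Σr = 13, Σ1 = 6.
For Aᵀq: Σr·q = 66, Σq = 18.
AᵀA·[c₁, c₀]ᵀ = Aᵀq becomes [[83, 13]; [13, 6]]·[c₁, c₀]ᵀ = [66, 18]ᵀ.
Eliminating c₀: 6·(row 1) − 13·(row 2) gives 329·c₁ = 6·66 − 13·18 = 162, so c₁ = 162/329.
Then c₀ = (18 − 13·(162/329))/6 = 636/329.

c₁ = 0.492, c₀ = 1.933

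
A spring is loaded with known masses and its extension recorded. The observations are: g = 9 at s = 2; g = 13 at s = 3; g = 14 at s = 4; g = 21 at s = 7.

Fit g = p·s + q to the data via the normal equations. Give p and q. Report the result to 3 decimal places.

p = 2.286, q = 5.107

The normal system AᵀA·[p, q]ᵀ = Aᵀg is [[78, 16]; [16, 4]]·[p, q]ᵀ = [260, 57]ᵀ.
det = 78·4 − 16² = 56.
p = (260·4 − 16·57)/56 = 16/7; q = (78·57 − 16·260)/56 = 143/28.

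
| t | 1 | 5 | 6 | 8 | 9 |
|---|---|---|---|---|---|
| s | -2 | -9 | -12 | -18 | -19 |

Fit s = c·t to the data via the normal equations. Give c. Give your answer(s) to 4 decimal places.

c = -2.0966

Sums needed: Σt·t = 207.
Moment sums: Σt·s = -434.
So XᵀX·[c]ᵀ = Xᵀs: [[207]]·[c]ᵀ = [-434]ᵀ.
Hence c = -434 / 207 ≈ -2.09662.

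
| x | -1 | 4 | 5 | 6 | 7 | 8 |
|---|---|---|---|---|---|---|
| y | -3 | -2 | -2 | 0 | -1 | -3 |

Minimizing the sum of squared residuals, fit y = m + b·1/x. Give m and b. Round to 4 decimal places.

From the data, Σ1 = 6, Σ1/x = -97/840, Σ1/x·1/x = 822949/705600.
And Σy = -11, Σ1/x·y = 443/280.
So MᵀM·[m, b]ᵀ = Mᵀy: [[6, -97/840]; [-97/840, 822949/705600]]·[m, b]ᵀ = [-11, 443/280]ᵀ.
Determinant 6·(822949/705600) − (-97/840)² = 985657/141120.
m = ((-11)·(822949/705600) − (-97/840)·(443/280))/(985657/141120) = -8923526/4928285; b = (6·(443/280) − (-97/840)·(-11))/(985657/141120) = 1160376/985657.

m = -1.8107, b = 1.1773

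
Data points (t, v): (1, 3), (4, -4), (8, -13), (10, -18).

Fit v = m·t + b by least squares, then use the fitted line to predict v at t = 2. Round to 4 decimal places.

With design matrix M, MᵀM = [[181, 23]; [23, 4]] and Mᵀv = [-297, -32]ᵀ.
det = 181·4 − 23² = 195.
m = ((-297)·4 − 23·(-32))/195 = -452/195; b = (181·(-32) − 23·(-297))/195 = 1039/195.
At t = 2: v̂ = (-452/195)·(2) + (1039/195)·(1) = 9/13.

v̂ = 0.6923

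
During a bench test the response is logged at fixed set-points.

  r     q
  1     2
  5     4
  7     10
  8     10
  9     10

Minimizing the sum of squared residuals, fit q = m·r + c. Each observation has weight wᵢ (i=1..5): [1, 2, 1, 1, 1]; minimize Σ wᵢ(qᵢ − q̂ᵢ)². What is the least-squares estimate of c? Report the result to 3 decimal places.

Compute the Gram sums: Σwᵢ·r·r = 245, Σwᵢ·r = 35, Σwᵢ·1 = 6.
And Σwᵢ·r·q = 282, Σwᵢ·q = 40.
det = 245·6 − 35² = 245.
m = (282·6 − 35·40)/245 = 292/245; c = (245·40 − 35·282)/245 = -2/7.

c = -0.286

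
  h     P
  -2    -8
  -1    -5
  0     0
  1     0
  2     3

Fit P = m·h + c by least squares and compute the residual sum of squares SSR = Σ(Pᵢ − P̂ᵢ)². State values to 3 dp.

SSR = 5.100

From the data, Σh·h = 10, Σh = 0, Σ1 = 5.
Right-hand side: Σh·P = 27, ΣP = -10.
So MᵀM·[m, c]ᵀ = MᵀP: [[10, 0]; [0, 5]]·[m, c]ᵀ = [27, -10]ᵀ.
Determinant 10·5 − 0² = 50.
m = (27·5 − 0·(-10))/50 = 27/10; c = (10·(-10) − 0·27)/50 = -2.
Residuals: -3/5, -3/10, 2, -7/10, -2/5; SSR = 51/10.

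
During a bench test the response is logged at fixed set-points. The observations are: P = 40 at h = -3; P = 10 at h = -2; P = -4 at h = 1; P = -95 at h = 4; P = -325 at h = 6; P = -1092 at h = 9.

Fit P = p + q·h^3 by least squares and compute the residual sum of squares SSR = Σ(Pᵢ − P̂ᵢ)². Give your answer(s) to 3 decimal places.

SSR = 7.142

The normal equations are: 6·p + 975·q = -1466;  975·p + 582987·q = -873512.
(Σ1 = 6, Σh^3 = 975, Σh^3·h^3 = 582987, ΣP = -1466, Σh^3·P = -873512.)
Eliminating q: 582987·(row 1) − 975·(row 2) gives 2547297·p = 582987·(-1466) − 975·(-873512) = -2984742, so p = -331638/283033.
Then q = ((-873512) − 975·(-331638/283033))/582987 = -1270574/849099.
Residuals: 217792/283033, -678688/849099, -66524/49947, 1647245/849099, -172759/283033, 9084/283033; SSR = 6064358/849099.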